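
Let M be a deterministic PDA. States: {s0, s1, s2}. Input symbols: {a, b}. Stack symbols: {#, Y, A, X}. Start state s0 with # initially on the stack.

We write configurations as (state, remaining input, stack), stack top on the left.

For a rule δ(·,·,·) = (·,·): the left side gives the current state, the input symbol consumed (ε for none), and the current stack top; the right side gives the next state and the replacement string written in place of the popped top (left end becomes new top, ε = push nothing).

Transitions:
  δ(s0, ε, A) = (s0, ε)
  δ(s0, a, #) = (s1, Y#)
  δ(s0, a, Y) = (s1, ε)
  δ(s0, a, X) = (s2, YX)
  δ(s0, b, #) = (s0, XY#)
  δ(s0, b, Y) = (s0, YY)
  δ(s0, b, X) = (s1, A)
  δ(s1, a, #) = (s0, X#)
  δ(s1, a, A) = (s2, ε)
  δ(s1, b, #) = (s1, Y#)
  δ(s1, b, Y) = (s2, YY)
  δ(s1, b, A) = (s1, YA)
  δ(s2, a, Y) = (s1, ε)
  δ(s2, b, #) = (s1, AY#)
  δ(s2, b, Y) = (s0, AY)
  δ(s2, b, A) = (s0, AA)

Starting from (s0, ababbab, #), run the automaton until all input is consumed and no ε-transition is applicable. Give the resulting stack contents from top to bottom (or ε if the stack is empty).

(s0, ababbab, #) ⊢ (s1, babbab, Y#) ⊢ (s2, abbab, YY#) ⊢ (s1, bbab, Y#) ⊢ (s2, bab, YY#) ⊢ (s0, ab, AYY#) ⊢ (s0, ab, YY#) ⊢ (s1, b, Y#) ⊢ (s2, ε, YY#)
All input consumed in state s2 with stack YY#.

YY#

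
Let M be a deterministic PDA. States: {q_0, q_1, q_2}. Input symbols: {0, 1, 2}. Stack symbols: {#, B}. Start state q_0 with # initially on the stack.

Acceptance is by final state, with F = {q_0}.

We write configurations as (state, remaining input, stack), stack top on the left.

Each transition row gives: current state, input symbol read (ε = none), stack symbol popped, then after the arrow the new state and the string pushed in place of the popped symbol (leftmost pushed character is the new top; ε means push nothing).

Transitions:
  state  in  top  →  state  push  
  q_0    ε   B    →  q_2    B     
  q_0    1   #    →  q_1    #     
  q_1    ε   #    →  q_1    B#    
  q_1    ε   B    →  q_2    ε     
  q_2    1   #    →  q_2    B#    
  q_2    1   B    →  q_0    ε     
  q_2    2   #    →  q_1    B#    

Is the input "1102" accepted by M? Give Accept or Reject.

Reject

(q_0, 1102, #)
  read 1, top #: go to q_1, push # → (q_1, 102, #)
  ε-move, top #: go to q_1, push B# → (q_1, 102, B#)
  ε-move, top B: go to q_2, push ε → (q_2, 102, #)
  read 1, top #: go to q_2, push B# → (q_2, 02, B#)
No transition applies at (q_2, 02, B#); input not fully consumed.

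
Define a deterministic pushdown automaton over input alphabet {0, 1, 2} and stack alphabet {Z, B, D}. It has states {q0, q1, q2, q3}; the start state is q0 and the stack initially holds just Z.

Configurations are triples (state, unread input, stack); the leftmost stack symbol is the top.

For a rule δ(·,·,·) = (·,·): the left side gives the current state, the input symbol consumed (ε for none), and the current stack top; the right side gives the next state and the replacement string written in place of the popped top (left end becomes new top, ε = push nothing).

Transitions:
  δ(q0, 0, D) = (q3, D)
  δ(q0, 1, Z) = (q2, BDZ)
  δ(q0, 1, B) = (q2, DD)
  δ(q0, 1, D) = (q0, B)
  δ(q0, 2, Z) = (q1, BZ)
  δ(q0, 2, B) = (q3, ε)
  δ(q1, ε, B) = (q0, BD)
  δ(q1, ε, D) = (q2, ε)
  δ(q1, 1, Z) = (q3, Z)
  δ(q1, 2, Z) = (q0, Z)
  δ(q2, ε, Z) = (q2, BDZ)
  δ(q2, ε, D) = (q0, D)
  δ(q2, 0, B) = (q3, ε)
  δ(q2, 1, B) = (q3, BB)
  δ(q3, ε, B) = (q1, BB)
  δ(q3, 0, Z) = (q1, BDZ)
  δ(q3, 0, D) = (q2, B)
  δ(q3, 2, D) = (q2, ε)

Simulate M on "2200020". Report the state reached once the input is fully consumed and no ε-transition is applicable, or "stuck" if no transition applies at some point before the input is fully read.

q2

(q0, 2200020, Z) ⊢ (q1, 200020, BZ) ⊢ (q0, 200020, BDZ) ⊢ (q3, 00020, DZ) ⊢ (q2, 0020, BZ) ⊢ (q3, 020, Z) ⊢ (q1, 20, BDZ) ⊢ (q0, 20, BDDZ) ⊢ (q3, 0, DDZ) ⊢ (q2, ε, BDZ)
All input consumed; M is in state q2.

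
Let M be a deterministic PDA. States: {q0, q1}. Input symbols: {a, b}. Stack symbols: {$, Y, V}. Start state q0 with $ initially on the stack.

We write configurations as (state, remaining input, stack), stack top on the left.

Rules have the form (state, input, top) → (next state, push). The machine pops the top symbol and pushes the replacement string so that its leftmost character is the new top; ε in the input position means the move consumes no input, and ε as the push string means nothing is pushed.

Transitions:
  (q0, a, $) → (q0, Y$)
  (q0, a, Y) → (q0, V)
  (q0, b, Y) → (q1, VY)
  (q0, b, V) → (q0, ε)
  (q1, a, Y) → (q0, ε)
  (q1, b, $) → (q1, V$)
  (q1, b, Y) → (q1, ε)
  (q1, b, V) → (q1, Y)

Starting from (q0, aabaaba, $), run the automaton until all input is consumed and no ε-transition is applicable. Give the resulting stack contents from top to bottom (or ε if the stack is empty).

Y$

(q0, aabaaba, $) ⊢ (q0, abaaba, Y$) ⊢ (q0, baaba, V$) ⊢ (q0, aaba, $) ⊢ (q0, aba, Y$) ⊢ (q0, ba, V$) ⊢ (q0, a, $) ⊢ (q0, ε, Y$)
All input consumed in state q0 with stack Y$.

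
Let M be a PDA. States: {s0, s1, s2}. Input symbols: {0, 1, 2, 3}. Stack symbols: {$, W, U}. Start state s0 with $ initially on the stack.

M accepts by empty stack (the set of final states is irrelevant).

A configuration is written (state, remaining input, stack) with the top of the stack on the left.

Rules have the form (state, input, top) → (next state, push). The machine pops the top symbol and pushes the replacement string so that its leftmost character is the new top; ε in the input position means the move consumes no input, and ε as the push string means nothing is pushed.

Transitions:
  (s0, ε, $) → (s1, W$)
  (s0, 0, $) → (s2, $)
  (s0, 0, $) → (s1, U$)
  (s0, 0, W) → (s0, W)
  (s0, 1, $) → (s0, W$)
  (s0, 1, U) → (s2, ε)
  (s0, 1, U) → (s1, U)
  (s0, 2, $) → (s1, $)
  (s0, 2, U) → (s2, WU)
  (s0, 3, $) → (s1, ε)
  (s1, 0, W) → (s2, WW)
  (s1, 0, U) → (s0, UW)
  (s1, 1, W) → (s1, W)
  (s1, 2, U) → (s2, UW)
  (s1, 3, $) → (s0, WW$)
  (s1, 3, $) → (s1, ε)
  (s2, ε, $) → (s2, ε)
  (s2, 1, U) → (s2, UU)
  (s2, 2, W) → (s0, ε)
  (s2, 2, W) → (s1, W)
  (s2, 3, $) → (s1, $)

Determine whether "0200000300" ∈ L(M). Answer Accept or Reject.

Reject

No computation consumes all input and empties the stack.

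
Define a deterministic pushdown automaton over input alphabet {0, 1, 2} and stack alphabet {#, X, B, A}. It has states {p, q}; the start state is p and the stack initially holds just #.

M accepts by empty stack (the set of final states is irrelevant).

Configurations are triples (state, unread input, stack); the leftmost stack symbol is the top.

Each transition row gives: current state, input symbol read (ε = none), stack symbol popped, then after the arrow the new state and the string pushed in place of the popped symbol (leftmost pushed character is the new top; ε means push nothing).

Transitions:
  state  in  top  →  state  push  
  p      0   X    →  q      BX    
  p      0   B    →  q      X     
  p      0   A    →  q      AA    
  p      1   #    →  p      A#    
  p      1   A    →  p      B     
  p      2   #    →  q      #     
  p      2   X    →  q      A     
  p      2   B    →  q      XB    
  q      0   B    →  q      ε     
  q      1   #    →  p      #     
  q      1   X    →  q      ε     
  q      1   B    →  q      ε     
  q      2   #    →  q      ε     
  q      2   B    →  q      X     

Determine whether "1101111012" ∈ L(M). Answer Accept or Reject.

Accept

(p, 1101111012, #)
  read 1, top #: go to p, push A# → (p, 101111012, A#)
  read 1, top A: go to p, push B → (p, 01111012, B#)
  read 0, top B: go to q, push X → (q, 1111012, X#)
  read 1, top X: go to q, push ε → (q, 111012, #)
  read 1, top #: go to p, push # → (p, 11012, #)
  read 1, top #: go to p, push A# → (p, 1012, A#)
  read 1, top A: go to p, push B → (p, 012, B#)
  read 0, top B: go to q, push X → (q, 12, X#)
  read 1, top X: go to q, push ε → (q, 2, #)
  read 2, top #: go to q, push ε → (q, ε, ε)
All input consumed and the stack is empty.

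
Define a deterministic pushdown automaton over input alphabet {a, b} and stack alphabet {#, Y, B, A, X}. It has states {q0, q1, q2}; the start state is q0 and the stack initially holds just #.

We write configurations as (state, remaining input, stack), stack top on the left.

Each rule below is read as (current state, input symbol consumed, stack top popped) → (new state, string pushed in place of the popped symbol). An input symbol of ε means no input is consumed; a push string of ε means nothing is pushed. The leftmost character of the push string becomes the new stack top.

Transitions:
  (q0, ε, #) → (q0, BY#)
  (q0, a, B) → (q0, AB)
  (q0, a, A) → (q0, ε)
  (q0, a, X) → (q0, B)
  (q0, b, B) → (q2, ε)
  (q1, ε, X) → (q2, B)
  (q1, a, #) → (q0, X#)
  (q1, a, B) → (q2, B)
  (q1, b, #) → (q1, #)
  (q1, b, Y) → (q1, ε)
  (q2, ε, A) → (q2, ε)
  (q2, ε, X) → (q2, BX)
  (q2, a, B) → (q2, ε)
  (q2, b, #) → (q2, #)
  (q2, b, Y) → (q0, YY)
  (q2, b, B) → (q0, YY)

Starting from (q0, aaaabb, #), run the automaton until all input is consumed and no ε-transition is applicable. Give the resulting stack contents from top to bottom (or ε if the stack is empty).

YY#

(q0, aaaabb, #)
  ε-move, top #: go to q0, push BY# → (q0, aaaabb, BY#)
  read a, top B: go to q0, push AB → (q0, aaabb, ABY#)
  read a, top A: go to q0, push ε → (q0, aabb, BY#)
  read a, top B: go to q0, push AB → (q0, abb, ABY#)
  read a, top A: go to q0, push ε → (q0, bb, BY#)
  read b, top B: go to q2, push ε → (q2, b, Y#)
  read b, top Y: go to q0, push YY → (q0, ε, YY#)
All input consumed in state q0 with stack YY#.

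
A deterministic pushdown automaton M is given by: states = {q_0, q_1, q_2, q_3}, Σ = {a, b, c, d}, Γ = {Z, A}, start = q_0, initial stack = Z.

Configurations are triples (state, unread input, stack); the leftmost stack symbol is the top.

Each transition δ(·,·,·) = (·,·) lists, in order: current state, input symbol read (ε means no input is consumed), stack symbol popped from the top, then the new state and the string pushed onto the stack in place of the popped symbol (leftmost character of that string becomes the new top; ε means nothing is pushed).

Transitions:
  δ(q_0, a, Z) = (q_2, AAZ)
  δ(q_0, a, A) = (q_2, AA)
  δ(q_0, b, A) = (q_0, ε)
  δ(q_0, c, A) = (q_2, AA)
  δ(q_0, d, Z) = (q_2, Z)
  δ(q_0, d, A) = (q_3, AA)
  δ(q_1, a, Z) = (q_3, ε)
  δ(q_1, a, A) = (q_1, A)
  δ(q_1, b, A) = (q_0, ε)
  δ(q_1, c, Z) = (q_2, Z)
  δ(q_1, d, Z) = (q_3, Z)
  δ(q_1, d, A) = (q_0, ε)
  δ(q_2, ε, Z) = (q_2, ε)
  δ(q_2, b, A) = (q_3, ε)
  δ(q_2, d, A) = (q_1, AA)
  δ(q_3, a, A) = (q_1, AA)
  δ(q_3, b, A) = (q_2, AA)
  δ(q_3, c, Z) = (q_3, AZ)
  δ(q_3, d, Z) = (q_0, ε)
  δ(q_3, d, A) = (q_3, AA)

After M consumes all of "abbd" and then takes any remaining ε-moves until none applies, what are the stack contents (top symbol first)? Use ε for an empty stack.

(q_0, abbd, Z)
  read a, top Z: go to q_2, push AAZ → (q_2, bbd, AAZ)
  read b, top A: go to q_3, push ε → (q_3, bd, AZ)
  read b, top A: go to q_2, push AA → (q_2, d, AAZ)
  read d, top A: go to q_1, push AA → (q_1, ε, AAAZ)
All input consumed in state q_1 with stack AAAZ.

AAAZ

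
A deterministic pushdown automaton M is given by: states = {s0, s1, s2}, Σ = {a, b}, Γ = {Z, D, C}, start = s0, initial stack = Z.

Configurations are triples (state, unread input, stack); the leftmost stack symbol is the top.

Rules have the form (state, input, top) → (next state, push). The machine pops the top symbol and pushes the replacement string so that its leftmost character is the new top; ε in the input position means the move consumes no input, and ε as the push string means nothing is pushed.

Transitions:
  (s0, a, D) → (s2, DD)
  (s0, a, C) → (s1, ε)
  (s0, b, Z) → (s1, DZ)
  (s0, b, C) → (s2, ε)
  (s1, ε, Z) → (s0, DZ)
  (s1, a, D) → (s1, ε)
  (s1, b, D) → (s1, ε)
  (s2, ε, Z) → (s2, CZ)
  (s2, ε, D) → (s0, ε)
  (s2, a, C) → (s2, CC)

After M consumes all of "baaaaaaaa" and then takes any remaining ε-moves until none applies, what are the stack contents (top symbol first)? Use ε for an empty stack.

(s0, baaaaaaaa, Z)
  read b, top Z: go to s1, push DZ → (s1, aaaaaaaa, DZ)
  read a, top D: go to s1, push ε → (s1, aaaaaaa, Z)
  ε-move, top Z: go to s0, push DZ → (s0, aaaaaaa, DZ)
  read a, top D: go to s2, push DD → (s2, aaaaaa, DDZ)
  ε-move, top D: go to s0, push ε → (s0, aaaaaa, DZ)
  read a, top D: go to s2, push DD → (s2, aaaaa, DDZ)
  ε-move, top D: go to s0, push ε → (s0, aaaaa, DZ)
  read a, top D: go to s2, push DD → (s2, aaaa, DDZ)
  ε-move, top D: go to s0, push ε → (s0, aaaa, DZ)
  read a, top D: go to s2, push DD → (s2, aaa, DDZ)
  ε-move, top D: go to s0, push ε → (s0, aaa, DZ)
  read a, top D: go to s2, push DD → (s2, aa, DDZ)
  ε-move, top D: go to s0, push ε → (s0, aa, DZ)
  read a, top D: go to s2, push DD → (s2, a, DDZ)
  ε-move, top D: go to s0, push ε → (s0, a, DZ)
  read a, top D: go to s2, push DD → (s2, ε, DDZ)
  ε-move, top D: go to s0, push ε → (s0, ε, DZ)
All input consumed in state s0 with stack DZ.

DZ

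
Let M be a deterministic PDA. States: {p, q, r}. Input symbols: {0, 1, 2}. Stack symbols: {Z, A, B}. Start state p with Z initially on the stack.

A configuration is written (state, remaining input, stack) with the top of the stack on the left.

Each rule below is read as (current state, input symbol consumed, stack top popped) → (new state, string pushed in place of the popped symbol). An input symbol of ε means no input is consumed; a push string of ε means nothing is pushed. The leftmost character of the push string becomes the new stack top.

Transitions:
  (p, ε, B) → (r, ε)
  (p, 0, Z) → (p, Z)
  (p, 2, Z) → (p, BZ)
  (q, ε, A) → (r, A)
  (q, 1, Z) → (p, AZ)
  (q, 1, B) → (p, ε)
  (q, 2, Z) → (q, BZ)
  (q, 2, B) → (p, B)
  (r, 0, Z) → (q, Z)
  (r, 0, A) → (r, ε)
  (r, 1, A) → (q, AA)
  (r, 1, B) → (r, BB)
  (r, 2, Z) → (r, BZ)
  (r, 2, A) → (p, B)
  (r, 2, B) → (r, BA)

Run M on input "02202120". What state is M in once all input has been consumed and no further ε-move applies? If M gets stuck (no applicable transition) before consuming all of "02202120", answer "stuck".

stuck

(p, 02202120, Z)
  read 0, top Z: go to p, push Z → (p, 2202120, Z)
  read 2, top Z: go to p, push BZ → (p, 202120, BZ)
  ε-move, top B: go to r, push ε → (r, 202120, Z)
  read 2, top Z: go to r, push BZ → (r, 02120, BZ)
No transition for (r, 0, top B); M blocks with input 02120 remaining.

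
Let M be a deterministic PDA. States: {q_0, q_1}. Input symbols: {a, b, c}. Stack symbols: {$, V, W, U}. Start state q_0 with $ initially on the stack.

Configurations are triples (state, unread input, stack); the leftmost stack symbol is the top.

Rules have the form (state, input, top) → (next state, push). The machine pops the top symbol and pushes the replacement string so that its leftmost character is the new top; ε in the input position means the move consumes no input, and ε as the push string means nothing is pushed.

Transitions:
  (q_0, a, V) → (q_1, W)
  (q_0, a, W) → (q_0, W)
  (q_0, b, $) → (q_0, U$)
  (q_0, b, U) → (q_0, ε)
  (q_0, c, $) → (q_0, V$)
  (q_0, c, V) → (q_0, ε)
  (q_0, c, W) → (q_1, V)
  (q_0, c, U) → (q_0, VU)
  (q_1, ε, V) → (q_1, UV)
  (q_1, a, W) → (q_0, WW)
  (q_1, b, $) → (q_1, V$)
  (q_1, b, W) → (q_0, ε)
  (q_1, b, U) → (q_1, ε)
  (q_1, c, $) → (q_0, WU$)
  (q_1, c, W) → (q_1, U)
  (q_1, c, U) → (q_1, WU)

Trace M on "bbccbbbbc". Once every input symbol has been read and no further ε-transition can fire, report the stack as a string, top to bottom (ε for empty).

(q_0, bbccbbbbc, $) ⊢ (q_0, bccbbbbc, U$) ⊢ (q_0, ccbbbbc, $) ⊢ (q_0, cbbbbc, V$) ⊢ (q_0, bbbbc, $) ⊢ (q_0, bbbc, U$) ⊢ (q_0, bbc, $) ⊢ (q_0, bc, U$) ⊢ (q_0, c, $) ⊢ (q_0, ε, V$)
All input consumed in state q_0 with stack V$.

V$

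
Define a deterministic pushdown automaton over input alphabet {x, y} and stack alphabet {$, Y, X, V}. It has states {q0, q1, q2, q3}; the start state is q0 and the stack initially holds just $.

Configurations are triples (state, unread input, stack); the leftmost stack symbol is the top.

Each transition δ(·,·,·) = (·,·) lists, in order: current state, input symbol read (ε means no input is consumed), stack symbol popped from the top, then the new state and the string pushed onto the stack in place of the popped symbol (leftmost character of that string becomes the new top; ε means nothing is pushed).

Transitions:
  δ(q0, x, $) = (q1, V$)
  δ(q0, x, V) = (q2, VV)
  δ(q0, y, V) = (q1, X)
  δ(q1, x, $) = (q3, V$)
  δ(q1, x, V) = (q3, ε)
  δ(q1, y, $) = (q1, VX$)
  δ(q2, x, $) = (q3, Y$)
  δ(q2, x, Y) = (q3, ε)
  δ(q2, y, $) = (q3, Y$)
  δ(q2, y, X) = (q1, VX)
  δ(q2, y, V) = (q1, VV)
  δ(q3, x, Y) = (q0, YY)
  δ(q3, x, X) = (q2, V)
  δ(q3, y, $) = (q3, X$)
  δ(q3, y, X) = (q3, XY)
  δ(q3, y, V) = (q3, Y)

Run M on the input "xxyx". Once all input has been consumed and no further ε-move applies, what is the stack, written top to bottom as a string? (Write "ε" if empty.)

(q0, xxyx, $)
  read x, top $: go to q1, push V$ → (q1, xyx, V$)
  read x, top V: go to q3, push ε → (q3, yx, $)
  read y, top $: go to q3, push X$ → (q3, x, X$)
  read x, top X: go to q2, push V → (q2, ε, V$)
All input consumed in state q2 with stack V$.

V$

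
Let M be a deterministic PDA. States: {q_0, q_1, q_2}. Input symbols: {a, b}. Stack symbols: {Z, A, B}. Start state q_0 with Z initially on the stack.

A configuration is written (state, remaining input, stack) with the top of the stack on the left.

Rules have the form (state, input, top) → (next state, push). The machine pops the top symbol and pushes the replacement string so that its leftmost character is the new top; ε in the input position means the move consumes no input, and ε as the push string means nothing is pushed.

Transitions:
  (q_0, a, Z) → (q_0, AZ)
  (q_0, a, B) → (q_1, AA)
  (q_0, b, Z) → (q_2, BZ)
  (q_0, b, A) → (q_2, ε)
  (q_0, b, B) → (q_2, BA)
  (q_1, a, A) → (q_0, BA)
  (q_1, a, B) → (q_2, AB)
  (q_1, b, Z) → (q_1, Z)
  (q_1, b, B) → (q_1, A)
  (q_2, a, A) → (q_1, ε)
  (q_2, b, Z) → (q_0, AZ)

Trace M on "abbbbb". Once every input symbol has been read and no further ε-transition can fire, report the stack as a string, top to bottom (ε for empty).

Z

(q_0, abbbbb, Z)
  read a, top Z: go to q_0, push AZ → (q_0, bbbbb, AZ)
  read b, top A: go to q_2, push ε → (q_2, bbbb, Z)
  read b, top Z: go to q_0, push AZ → (q_0, bbb, AZ)
  read b, top A: go to q_2, push ε → (q_2, bb, Z)
  read b, top Z: go to q_0, push AZ → (q_0, b, AZ)
  read b, top A: go to q_2, push ε → (q_2, ε, Z)
All input consumed in state q_2 with stack Z.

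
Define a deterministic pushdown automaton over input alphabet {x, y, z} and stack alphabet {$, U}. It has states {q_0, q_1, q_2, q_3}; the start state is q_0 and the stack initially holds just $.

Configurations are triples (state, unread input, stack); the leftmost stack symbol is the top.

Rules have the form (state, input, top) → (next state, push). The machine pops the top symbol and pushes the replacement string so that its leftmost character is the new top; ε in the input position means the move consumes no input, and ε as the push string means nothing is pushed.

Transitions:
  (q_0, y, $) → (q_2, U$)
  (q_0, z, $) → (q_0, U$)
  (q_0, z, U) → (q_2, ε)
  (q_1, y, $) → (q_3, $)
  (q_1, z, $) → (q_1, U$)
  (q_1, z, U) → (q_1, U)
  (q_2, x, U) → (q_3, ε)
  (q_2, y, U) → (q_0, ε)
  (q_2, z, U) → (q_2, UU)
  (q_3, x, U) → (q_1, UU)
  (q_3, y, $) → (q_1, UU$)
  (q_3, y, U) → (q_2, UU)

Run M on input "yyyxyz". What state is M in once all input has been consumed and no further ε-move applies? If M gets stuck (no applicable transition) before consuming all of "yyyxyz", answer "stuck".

q_1

(q_0, yyyxyz, $)
  read y, top $: go to q_2, push U$ → (q_2, yyxyz, U$)
  read y, top U: go to q_0, push ε → (q_0, yxyz, $)
  read y, top $: go to q_2, push U$ → (q_2, xyz, U$)
  read x, top U: go to q_3, push ε → (q_3, yz, $)
  read y, top $: go to q_1, push UU$ → (q_1, z, UU$)
  read z, top U: go to q_1, push U → (q_1, ε, UU$)
All input consumed; M is in state q_1.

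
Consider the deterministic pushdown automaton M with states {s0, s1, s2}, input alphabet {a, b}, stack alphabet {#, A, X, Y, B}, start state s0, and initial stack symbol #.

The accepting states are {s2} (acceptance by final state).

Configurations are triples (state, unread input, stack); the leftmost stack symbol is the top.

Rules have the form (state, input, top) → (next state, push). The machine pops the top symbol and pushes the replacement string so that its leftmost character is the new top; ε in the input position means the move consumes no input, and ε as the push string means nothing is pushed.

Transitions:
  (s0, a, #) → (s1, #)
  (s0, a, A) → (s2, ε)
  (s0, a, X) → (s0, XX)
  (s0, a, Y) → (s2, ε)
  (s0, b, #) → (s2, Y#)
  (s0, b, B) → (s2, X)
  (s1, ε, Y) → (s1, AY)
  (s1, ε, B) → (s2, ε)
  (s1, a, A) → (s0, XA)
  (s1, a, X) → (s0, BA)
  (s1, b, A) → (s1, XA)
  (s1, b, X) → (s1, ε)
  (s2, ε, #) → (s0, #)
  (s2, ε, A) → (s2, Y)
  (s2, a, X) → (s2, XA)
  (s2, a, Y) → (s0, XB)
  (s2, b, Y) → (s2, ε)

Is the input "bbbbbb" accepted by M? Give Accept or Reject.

(s0, bbbbbb, #)
  read b, top #: go to s2, push Y# → (s2, bbbbb, Y#)
  read b, top Y: go to s2, push ε → (s2, bbbb, #)
  ε-move, top #: go to s0, push # → (s0, bbbb, #)
  read b, top #: go to s2, push Y# → (s2, bbb, Y#)
  read b, top Y: go to s2, push ε → (s2, bb, #)
  ε-move, top #: go to s0, push # → (s0, bb, #)
  read b, top #: go to s2, push Y# → (s2, b, Y#)
  read b, top Y: go to s2, push ε → (s2, ε, #)
All input consumed; state s2 ∈ F.

Accept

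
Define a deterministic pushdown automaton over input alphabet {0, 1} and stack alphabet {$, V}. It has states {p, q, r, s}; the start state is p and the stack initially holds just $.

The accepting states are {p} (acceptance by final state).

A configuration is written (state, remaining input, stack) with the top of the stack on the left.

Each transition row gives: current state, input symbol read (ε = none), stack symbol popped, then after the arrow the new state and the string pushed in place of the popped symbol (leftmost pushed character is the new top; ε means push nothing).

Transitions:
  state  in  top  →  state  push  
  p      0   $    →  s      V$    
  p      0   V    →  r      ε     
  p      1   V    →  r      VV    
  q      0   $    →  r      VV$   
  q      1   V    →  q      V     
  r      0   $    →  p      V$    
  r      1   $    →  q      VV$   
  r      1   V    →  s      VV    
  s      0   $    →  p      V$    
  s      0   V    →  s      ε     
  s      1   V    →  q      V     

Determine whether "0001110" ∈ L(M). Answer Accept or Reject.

Reject

(p, 0001110, $)
  read 0, top $: go to s, push V$ → (s, 001110, V$)
  read 0, top V: go to s, push ε → (s, 01110, $)
  read 0, top $: go to p, push V$ → (p, 1110, V$)
  read 1, top V: go to r, push VV → (r, 110, VV$)
  read 1, top V: go to s, push VV → (s, 10, VVV$)
  read 1, top V: go to q, push V → (q, 0, VVV$)
No transition applies at (q, 0, VVV$); input not fully consumed.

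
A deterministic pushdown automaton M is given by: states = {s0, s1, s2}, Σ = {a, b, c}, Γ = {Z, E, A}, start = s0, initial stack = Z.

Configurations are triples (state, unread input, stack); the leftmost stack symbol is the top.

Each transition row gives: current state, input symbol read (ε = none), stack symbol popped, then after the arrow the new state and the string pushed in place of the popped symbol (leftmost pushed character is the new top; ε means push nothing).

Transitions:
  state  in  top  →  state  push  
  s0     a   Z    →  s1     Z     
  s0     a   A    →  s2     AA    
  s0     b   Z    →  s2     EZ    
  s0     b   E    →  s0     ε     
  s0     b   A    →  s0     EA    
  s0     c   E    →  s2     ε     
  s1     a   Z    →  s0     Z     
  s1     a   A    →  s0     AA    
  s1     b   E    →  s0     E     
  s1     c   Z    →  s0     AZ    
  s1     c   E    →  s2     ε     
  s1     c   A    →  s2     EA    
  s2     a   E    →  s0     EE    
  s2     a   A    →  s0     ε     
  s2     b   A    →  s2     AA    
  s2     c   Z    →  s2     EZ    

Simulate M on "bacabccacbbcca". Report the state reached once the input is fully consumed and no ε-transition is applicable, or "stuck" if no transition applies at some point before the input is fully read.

stuck

(s0, bacabccacbbcca, Z)
  read b, top Z: go to s2, push EZ → (s2, acabccacbbcca, EZ)
  read a, top E: go to s0, push EE → (s0, cabccacbbcca, EEZ)
  read c, top E: go to s2, push ε → (s2, abccacbbcca, EZ)
  read a, top E: go to s0, push EE → (s0, bccacbbcca, EEZ)
  read b, top E: go to s0, push ε → (s0, ccacbbcca, EZ)
  read c, top E: go to s2, push ε → (s2, cacbbcca, Z)
  read c, top Z: go to s2, push EZ → (s2, acbbcca, EZ)
  read a, top E: go to s0, push EE → (s0, cbbcca, EEZ)
  read c, top E: go to s2, push ε → (s2, bbcca, EZ)
No transition for (s2, b, top E); M blocks with input bbcca remaining.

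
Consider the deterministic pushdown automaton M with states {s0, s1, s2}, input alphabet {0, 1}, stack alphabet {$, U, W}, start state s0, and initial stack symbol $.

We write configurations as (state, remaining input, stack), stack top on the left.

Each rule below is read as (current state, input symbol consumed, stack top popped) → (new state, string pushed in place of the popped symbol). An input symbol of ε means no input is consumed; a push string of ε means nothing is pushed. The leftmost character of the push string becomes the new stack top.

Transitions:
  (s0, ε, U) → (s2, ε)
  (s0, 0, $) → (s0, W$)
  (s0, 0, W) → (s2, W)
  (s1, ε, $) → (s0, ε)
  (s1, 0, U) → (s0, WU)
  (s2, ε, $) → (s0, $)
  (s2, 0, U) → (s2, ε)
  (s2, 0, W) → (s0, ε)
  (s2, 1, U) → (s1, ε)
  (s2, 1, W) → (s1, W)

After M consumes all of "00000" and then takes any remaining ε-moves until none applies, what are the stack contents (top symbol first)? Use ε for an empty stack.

(s0, 00000, $) ⊢ (s0, 0000, W$) ⊢ (s2, 000, W$) ⊢ (s0, 00, $) ⊢ (s0, 0, W$) ⊢ (s2, ε, W$)
All input consumed in state s2 with stack W$.

W$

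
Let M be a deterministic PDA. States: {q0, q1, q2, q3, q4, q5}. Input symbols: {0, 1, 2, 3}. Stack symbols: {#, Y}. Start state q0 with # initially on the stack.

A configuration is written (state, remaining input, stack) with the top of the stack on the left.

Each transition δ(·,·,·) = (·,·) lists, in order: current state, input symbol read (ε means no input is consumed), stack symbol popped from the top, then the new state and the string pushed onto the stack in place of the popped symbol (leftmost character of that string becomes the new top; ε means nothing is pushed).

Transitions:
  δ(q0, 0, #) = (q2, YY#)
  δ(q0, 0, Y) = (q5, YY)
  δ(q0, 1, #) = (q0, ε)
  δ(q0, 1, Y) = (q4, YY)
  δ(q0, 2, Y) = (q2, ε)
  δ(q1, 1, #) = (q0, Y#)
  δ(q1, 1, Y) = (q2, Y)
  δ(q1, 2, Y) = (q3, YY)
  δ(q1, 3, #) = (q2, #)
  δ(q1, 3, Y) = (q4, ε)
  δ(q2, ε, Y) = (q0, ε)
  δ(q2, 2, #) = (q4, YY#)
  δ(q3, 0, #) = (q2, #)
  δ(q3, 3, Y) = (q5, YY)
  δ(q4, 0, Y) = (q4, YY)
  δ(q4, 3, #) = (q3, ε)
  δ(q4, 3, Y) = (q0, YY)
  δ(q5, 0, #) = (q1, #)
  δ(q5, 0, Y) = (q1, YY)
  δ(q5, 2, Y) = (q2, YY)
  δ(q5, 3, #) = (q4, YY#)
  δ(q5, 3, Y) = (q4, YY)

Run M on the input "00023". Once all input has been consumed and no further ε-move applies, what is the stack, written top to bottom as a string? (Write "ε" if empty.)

(q0, 00023, #)
  read 0, top #: go to q2, push YY# → (q2, 0023, YY#)
  ε-move, top Y: go to q0, push ε → (q0, 0023, Y#)
  read 0, top Y: go to q5, push YY → (q5, 023, YY#)
  read 0, top Y: go to q1, push YY → (q1, 23, YYY#)
  read 2, top Y: go to q3, push YY → (q3, 3, YYYY#)
  read 3, top Y: go to q5, push YY → (q5, ε, YYYYY#)
All input consumed in state q5 with stack YYYYY#.

YYYYY#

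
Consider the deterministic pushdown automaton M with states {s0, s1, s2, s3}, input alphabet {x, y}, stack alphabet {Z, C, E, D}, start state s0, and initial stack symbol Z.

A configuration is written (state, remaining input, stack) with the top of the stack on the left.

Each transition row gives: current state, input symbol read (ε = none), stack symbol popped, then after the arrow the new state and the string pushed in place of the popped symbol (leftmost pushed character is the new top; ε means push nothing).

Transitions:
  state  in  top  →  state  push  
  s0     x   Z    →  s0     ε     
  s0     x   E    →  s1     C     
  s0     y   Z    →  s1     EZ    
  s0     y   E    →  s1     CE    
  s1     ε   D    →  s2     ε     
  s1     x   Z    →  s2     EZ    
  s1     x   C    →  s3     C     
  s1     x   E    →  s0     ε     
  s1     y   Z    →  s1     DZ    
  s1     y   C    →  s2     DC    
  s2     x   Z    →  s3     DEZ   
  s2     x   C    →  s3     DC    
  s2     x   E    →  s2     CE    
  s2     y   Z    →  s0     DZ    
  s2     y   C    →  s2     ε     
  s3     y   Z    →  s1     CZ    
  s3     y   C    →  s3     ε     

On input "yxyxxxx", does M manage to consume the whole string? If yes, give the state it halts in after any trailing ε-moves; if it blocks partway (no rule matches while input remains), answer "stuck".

(s0, yxyxxxx, Z) ⊢ (s1, xyxxxx, EZ) ⊢ (s0, yxxxx, Z) ⊢ (s1, xxxx, EZ) ⊢ (s0, xxx, Z) ⊢ (s0, xx, ε)
No transition for (s0, x, top ε); M blocks with input xx remaining.

stuck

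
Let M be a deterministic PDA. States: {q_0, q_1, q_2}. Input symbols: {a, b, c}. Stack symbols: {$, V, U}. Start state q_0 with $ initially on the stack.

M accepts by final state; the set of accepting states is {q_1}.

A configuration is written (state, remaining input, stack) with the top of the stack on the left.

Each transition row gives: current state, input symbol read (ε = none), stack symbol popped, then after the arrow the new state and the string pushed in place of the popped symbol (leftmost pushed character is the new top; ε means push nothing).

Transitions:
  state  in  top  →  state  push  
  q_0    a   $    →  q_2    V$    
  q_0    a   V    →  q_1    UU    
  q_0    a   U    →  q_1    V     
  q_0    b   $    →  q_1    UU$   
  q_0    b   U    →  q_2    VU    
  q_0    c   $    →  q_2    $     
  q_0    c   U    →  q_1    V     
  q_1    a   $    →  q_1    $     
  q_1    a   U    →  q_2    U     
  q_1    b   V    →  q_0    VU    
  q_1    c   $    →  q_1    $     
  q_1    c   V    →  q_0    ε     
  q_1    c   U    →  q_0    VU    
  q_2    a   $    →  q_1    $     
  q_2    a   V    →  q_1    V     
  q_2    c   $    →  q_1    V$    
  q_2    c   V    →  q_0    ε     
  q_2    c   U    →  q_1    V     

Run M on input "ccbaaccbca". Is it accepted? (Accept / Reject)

(q_0, ccbaaccbca, $)
  read c, top $: go to q_2, push $ → (q_2, cbaaccbca, $)
  read c, top $: go to q_1, push V$ → (q_1, baaccbca, V$)
  read b, top V: go to q_0, push VU → (q_0, aaccbca, VU$)
  read a, top V: go to q_1, push UU → (q_1, accbca, UUU$)
  read a, top U: go to q_2, push U → (q_2, ccbca, UUU$)
  read c, top U: go to q_1, push V → (q_1, cbca, VUU$)
  read c, top V: go to q_0, push ε → (q_0, bca, UU$)
  read b, top U: go to q_2, push VU → (q_2, ca, VUU$)
  read c, top V: go to q_0, push ε → (q_0, a, UU$)
  read a, top U: go to q_1, push V → (q_1, ε, VU$)
All input consumed; state q_1 ∈ F.

Accept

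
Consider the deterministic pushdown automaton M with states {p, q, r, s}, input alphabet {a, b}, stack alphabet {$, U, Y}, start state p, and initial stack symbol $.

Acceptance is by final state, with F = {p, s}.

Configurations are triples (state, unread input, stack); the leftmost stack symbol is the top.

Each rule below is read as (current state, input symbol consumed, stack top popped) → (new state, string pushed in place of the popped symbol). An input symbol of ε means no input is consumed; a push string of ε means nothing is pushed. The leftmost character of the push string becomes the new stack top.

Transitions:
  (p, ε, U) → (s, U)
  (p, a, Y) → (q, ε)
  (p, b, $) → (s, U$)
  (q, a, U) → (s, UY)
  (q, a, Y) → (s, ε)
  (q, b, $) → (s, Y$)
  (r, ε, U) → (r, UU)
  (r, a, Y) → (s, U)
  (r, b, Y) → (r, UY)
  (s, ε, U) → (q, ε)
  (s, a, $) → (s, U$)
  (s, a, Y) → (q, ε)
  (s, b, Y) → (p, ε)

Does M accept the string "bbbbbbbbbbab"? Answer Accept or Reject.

Reject

(p, bbbbbbbbbbab, $)
  read b, top $: go to s, push U$ → (s, bbbbbbbbbab, U$)
  ε-move, top U: go to q, push ε → (q, bbbbbbbbbab, $)
  read b, top $: go to s, push Y$ → (s, bbbbbbbbab, Y$)
  read b, top Y: go to p, push ε → (p, bbbbbbbab, $)
  read b, top $: go to s, push U$ → (s, bbbbbbab, U$)
  ε-move, top U: go to q, push ε → (q, bbbbbbab, $)
  read b, top $: go to s, push Y$ → (s, bbbbbab, Y$)
  read b, top Y: go to p, push ε → (p, bbbbab, $)
  read b, top $: go to s, push U$ → (s, bbbab, U$)
  ε-move, top U: go to q, push ε → (q, bbbab, $)
  read b, top $: go to s, push Y$ → (s, bbab, Y$)
  read b, top Y: go to p, push ε → (p, bab, $)
  read b, top $: go to s, push U$ → (s, ab, U$)
  ε-move, top U: go to q, push ε → (q, ab, $)
No transition applies at (q, ab, $); input not fully consumed.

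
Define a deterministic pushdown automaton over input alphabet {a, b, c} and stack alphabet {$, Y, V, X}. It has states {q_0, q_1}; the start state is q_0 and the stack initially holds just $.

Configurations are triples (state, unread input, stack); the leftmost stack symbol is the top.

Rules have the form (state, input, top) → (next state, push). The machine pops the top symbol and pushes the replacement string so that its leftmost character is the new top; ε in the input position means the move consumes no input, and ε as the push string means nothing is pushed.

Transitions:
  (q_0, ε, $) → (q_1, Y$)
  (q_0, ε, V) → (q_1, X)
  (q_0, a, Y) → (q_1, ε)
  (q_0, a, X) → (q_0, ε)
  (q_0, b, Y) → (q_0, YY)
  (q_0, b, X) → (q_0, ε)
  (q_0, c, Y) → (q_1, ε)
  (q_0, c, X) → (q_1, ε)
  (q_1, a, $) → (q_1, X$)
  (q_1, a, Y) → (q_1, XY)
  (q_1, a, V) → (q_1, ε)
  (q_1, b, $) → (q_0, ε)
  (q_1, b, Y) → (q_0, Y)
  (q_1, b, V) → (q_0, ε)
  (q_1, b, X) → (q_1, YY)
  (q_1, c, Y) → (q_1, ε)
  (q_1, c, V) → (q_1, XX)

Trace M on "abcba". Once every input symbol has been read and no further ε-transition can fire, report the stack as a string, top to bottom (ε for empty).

Y$

(q_0, abcba, $) ⊢ (q_1, abcba, Y$) ⊢ (q_1, bcba, XY$) ⊢ (q_1, cba, YYY$) ⊢ (q_1, ba, YY$) ⊢ (q_0, a, YY$) ⊢ (q_1, ε, Y$)
All input consumed in state q_1 with stack Y$.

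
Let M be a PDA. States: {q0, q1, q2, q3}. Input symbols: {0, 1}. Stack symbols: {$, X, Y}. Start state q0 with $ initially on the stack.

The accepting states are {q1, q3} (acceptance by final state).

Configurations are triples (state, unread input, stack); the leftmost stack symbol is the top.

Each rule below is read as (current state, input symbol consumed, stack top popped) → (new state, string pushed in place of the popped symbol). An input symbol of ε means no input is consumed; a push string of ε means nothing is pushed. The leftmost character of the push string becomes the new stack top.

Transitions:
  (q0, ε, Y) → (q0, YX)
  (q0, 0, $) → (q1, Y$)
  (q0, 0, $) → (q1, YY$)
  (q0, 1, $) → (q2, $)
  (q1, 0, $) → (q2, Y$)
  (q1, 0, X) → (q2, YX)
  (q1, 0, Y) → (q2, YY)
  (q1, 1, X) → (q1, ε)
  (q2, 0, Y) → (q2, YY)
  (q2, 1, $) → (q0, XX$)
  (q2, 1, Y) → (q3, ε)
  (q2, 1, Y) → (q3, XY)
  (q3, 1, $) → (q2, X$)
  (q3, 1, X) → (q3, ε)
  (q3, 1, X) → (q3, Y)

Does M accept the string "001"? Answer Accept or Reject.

Accept

One accepting computation: (q0, 001, $) ⊢ (q1, 01, Y$) ⊢ (q2, 1, YY$) ⊢ (q3, ε, Y$)
All input consumed and state q3 ∈ F.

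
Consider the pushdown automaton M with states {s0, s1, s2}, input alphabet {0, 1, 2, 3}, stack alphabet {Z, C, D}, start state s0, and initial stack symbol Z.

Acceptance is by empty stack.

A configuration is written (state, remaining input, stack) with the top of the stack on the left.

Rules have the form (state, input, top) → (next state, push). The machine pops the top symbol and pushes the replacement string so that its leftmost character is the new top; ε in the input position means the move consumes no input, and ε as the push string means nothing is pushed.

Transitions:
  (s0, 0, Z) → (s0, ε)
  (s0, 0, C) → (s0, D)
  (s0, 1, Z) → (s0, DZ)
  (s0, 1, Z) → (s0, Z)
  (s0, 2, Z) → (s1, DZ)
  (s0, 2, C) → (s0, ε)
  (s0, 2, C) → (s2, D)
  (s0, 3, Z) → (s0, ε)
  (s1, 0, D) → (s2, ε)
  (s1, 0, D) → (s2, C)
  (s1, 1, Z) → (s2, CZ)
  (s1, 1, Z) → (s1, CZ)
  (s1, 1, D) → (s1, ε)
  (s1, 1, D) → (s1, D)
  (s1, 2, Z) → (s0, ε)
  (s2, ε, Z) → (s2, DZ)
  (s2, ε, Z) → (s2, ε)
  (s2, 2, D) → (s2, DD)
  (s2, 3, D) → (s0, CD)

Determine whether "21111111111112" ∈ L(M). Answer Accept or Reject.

One accepting computation: (s0, 21111111111112, Z) ⊢ (s1, 1111111111112, DZ) ⊢ (s1, 111111111112, DZ) ⊢ (s1, 11111111112, DZ) ⊢ (s1, 1111111112, DZ) ⊢ (s1, 111111112, DZ) ⊢ (s1, 11111112, DZ) ⊢ (s1, 1111112, DZ) ⊢ (s1, 111112, DZ) ⊢ (s1, 11112, DZ) ⊢ (s1, 1112, DZ) ⊢ (s1, 112, DZ) ⊢ (s1, 12, DZ) ⊢ (s1, 2, Z) ⊢ (s0, ε, ε)
All input consumed and the stack is empty.

Accept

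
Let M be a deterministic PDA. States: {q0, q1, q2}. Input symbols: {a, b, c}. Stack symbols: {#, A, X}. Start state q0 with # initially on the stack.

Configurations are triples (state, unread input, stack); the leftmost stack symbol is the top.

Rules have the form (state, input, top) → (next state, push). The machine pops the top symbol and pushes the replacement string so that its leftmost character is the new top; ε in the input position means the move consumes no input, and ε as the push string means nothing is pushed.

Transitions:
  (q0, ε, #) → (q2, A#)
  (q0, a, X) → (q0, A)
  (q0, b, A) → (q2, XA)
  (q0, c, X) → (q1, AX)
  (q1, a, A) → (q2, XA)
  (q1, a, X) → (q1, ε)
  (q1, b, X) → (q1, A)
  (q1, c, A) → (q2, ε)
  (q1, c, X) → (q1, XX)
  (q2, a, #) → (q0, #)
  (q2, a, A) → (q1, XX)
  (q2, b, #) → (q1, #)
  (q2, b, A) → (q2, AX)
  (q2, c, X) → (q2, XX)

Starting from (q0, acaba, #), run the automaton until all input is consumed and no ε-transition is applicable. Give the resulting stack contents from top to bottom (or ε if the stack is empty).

XAX#

(q0, acaba, #)
  ε-move, top #: go to q2, push A# → (q2, acaba, A#)
  read a, top A: go to q1, push XX → (q1, caba, XX#)
  read c, top X: go to q1, push XX → (q1, aba, XXX#)
  read a, top X: go to q1, push ε → (q1, ba, XX#)
  read b, top X: go to q1, push A → (q1, a, AX#)
  read a, top A: go to q2, push XA → (q2, ε, XAX#)
All input consumed in state q2 with stack XAX#.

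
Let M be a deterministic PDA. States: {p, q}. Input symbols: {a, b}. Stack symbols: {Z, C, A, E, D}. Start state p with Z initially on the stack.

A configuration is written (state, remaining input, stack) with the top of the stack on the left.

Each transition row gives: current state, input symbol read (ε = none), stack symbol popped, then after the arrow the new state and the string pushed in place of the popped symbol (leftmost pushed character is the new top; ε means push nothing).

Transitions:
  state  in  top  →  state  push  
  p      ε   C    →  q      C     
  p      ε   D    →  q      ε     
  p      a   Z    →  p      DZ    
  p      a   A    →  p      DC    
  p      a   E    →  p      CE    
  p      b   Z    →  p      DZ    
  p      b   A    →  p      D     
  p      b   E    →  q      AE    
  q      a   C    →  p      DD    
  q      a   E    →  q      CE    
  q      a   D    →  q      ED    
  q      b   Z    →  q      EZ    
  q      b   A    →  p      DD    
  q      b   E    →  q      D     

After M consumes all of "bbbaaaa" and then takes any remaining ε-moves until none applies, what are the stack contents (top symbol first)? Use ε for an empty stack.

(p, bbbaaaa, Z) ⊢ (p, bbaaaa, DZ) ⊢ (q, bbaaaa, Z) ⊢ (q, baaaa, EZ) ⊢ (q, aaaa, DZ) ⊢ (q, aaa, EDZ) ⊢ (q, aa, CEDZ) ⊢ (p, a, DDEDZ) ⊢ (q, a, DEDZ) ⊢ (q, ε, EDEDZ)
All input consumed in state q with stack EDEDZ.

EDEDZ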